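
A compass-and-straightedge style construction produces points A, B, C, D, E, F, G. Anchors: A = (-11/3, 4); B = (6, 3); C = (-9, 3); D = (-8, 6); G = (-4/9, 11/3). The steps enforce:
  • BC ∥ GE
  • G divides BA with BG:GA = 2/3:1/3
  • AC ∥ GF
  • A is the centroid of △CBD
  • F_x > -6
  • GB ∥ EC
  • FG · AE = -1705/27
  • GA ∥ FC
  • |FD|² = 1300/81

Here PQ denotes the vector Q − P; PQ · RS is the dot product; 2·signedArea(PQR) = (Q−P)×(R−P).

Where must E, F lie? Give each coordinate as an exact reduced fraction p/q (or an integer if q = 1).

1. E_x = -139/9  [GB ∥ EC ∩ BC ∥ GE]
2. E_y = 11/3  [GB ∥ EC ∩ BC ∥ GE]
   → E = (-139/9, 11/3)
3. F_x = -52/9  [GA ∥ FC ∩ AC ∥ GF]
4. F_y = 8/3  [GA ∥ FC ∩ AC ∥ GF]
   → F = (-52/9, 8/3)

E = (-139/9, 11/3)
F = (-52/9, 8/3)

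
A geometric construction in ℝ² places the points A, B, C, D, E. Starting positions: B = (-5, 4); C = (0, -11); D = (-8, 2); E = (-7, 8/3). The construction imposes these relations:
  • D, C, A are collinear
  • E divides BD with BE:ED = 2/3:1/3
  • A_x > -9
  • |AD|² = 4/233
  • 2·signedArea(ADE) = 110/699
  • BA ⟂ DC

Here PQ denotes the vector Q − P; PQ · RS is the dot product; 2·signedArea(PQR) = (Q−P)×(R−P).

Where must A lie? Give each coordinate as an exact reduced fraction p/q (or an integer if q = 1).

A = (-1880/233, 492/233)

1. A_x = -1880/233  [D, C, A are collinear ∩ BA ⟂ DC]
2. A_y = 492/233  [D, C, A are collinear ∩ BA ⟂ DC]
   → A = (-1880/233, 492/233)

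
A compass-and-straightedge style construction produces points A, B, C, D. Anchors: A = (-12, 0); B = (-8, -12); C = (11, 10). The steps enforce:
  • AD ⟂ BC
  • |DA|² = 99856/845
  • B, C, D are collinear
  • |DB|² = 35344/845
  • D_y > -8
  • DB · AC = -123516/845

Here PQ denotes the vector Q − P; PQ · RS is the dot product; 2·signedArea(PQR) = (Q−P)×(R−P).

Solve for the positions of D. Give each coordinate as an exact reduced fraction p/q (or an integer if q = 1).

D = (-3188/845, -6004/845)

1. D_x = -3188/845  [B, C, D are collinear ∩ AD ⟂ BC]
2. D_y = -6004/845  [B, C, D are collinear ∩ AD ⟂ BC]
   → D = (-3188/845, -6004/845)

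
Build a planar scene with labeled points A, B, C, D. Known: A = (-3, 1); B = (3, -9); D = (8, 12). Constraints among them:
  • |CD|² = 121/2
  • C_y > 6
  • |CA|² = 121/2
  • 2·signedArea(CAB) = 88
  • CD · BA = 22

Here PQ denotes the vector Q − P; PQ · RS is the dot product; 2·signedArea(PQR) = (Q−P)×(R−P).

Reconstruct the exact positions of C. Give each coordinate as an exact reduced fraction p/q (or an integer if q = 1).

C = (5/2, 13/2)

1. C_x = 5/2  [2·signedArea(CAB) = 88 ∩ CD · BA = 22]
2. C_y = 13/2  [2·signedArea(CAB) = 88 ∩ CD · BA = 22]
   → C = (5/2, 13/2)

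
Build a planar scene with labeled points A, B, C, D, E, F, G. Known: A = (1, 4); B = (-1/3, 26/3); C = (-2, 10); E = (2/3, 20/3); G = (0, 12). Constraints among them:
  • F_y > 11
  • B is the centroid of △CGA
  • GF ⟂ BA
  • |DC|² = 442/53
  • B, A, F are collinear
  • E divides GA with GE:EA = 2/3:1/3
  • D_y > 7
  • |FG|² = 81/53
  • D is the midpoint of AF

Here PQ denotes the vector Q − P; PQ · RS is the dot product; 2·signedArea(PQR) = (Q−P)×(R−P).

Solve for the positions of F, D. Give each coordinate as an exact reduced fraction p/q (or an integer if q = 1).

D = (-5/53, 415/53)
F = (-63/53, 618/53)

1. F_x = -63/53  [B, A, F are collinear ∩ GF ⟂ BA]
2. F_y = 618/53  [B, A, F are collinear ∩ GF ⟂ BA]
   → F = (-63/53, 618/53)
3. D_x = -5/53  [D is the midpoint of AF]
4. D_y = 415/53  [D is the midpoint of AF]
   → D = (-5/53, 415/53)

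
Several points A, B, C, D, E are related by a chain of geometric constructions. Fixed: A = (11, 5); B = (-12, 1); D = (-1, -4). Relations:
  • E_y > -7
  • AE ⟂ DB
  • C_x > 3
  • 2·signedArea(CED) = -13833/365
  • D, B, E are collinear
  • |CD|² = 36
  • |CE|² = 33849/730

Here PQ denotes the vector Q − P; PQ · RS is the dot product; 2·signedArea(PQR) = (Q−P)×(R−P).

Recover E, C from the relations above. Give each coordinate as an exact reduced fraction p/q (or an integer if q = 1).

C = (19/5, -2/5)
E = (811/146, -1019/146)

1. E_x = 811/146  [D, B, E are collinear ∩ AE ⟂ DB]
2. E_y = -1019/146  [D, B, E are collinear ∩ AE ⟂ DB]
   → E = (811/146, -1019/146)
3. C_x = 19/5  [line -435/146·x + -957/146·y + 87/10 = 0 ∩ |CD|² = 36]
4. C_y = -2/5  [line -435/146·x + -957/146·y + 87/10 = 0 ∩ |CD|² = 36]
   → C = (19/5, -2/5)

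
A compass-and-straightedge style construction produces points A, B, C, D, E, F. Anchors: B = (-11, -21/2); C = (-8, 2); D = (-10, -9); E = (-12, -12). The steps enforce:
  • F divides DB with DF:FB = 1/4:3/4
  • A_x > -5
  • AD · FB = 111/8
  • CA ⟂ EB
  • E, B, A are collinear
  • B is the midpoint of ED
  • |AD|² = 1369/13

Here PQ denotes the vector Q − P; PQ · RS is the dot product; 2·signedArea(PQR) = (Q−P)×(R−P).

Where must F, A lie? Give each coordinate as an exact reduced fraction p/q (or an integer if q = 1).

A = (-56/13, -6/13)
F = (-41/4, -75/8)

1. F_x = -41/4  [F divides DB with DF:FB = 1/4:3/4]
2. F_y = -75/8  [F divides DB with DF:FB = 1/4:3/4]
   → F = (-41/4, -75/8)
3. A_x = -56/13  [E, B, A are collinear ∩ CA ⟂ EB]
4. A_y = -6/13  [E, B, A are collinear ∩ CA ⟂ EB]
   → A = (-56/13, -6/13)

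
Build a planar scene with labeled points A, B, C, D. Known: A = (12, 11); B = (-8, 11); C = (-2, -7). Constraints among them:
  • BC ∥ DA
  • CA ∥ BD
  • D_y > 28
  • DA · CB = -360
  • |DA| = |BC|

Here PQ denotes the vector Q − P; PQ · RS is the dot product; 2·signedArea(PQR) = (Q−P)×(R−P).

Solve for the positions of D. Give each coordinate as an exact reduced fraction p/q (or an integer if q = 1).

D = (6, 29)

1. D_x = 6  [BC ∥ DA ∩ CA ∥ BD]
2. D_y = 29  [BC ∥ DA ∩ CA ∥ BD]
   → D = (6, 29)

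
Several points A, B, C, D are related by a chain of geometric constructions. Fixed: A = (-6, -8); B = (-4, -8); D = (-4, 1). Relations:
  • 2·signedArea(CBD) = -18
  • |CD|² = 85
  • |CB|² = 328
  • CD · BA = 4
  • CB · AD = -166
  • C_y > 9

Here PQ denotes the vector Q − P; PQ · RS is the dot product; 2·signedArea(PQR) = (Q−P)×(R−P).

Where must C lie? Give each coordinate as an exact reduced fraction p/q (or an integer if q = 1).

1. C_x = -2  [CD · BA = 4 ∩ CB · AD = -166]
2. C_y = 10  [CD · BA = 4 ∩ CB · AD = -166]
   → C = (-2, 10)

C = (-2, 10)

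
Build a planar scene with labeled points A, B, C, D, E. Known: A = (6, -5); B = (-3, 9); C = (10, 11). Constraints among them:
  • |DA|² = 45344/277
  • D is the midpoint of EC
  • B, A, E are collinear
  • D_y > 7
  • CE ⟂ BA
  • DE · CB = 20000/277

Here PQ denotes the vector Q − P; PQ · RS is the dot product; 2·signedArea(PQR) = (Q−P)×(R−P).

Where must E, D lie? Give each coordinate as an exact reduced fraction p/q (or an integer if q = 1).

D = (1370/277, 2147/277)
E = (-30/277, 1247/277)

1. E_x = -30/277  [B, A, E are collinear ∩ CE ⟂ BA]
2. E_y = 1247/277  [B, A, E are collinear ∩ CE ⟂ BA]
   → E = (-30/277, 1247/277)
3. D_x = 1370/277  [D is the midpoint of EC]
4. D_y = 2147/277  [D is the midpoint of EC]
   → D = (1370/277, 2147/277)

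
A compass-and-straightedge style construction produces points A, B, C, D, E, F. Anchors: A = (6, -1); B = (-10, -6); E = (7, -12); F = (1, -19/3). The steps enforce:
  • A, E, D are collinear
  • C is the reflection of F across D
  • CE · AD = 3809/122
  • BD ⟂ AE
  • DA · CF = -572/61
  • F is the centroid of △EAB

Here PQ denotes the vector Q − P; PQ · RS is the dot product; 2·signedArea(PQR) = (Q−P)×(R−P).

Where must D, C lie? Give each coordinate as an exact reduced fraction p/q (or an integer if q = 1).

1. D_x = 771/122  [A, E, D are collinear ∩ BD ⟂ AE]
2. D_y = -551/122  [A, E, D are collinear ∩ BD ⟂ AE]
   → D = (771/122, -551/122)
3. C_x = 710/61  [C is the reflection of F across D]
4. C_y = -494/183  [C is the reflection of F across D]
   → C = (710/61, -494/183)

C = (710/61, -494/183)
D = (771/122, -551/122)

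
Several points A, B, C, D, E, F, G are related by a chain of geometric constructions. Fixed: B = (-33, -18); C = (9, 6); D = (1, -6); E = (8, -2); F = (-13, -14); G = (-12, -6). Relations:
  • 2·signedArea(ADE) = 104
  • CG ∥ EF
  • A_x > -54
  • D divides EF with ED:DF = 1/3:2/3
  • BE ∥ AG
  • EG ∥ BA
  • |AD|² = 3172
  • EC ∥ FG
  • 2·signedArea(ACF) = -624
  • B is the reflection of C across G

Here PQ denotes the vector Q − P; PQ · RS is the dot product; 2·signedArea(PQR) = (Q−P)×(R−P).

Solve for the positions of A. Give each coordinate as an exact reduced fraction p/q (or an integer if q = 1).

A = (-53, -22)

1. A_x = -53  [BE ∥ AG ∩ EG ∥ BA]
2. A_y = -22  [BE ∥ AG ∩ EG ∥ BA]
   → A = (-53, -22)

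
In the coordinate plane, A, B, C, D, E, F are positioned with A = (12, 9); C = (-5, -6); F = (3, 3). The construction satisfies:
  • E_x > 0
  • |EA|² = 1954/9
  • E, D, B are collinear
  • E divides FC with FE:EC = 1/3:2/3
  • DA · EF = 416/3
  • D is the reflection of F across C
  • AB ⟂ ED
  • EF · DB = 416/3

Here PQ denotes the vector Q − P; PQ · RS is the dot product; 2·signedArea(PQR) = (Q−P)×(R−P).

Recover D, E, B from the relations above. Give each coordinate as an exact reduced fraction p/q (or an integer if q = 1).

1. D_x = -13  [D is the reflection of F across C]
2. D_y = -15  [D is the reflection of F across C]
   → D = (-13, -15)
3. E_x = 1/3  [E divides FC with FE:EC = 1/3:2/3]
4. E_y = 0  [E divides FC with FE:EC = 1/3:2/3]
   → E = (1/3, 0)
5. B_x = 1443/145  [E, D, B are collinear ∩ AB ⟂ ED]
6. B_y = 1569/145  [E, D, B are collinear ∩ AB ⟂ ED]
   → B = (1443/145, 1569/145)

B = (1443/145, 1569/145)
D = (-13, -15)
E = (1/3, 0)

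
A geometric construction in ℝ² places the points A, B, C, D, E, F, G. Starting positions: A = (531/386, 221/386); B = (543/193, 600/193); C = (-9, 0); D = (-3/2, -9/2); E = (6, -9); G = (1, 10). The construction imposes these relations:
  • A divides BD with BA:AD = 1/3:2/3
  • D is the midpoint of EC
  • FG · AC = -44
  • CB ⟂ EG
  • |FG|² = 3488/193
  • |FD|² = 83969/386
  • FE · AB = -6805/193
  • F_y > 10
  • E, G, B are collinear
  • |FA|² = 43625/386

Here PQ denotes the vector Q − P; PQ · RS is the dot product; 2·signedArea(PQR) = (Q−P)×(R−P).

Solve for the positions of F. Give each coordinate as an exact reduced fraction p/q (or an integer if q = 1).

1. F_x = -627/193  [FG · AC = -44 ∩ FE · AB = -6805/193]
2. F_y = 1958/193  [FG · AC = -44 ∩ FE · AB = -6805/193]
   → F = (-627/193, 1958/193)

F = (-627/193, 1958/193)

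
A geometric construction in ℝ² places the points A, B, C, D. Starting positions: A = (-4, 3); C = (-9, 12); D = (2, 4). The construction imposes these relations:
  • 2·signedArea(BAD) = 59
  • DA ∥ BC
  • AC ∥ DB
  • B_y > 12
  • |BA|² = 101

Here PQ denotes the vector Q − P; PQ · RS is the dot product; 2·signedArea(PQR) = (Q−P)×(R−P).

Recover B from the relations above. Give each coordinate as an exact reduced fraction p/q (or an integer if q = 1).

B = (-3, 13)

1. B_x = -3  [DA ∥ BC ∩ AC ∥ DB]
2. B_y = 13  [DA ∥ BC ∩ AC ∥ DB]
   → B = (-3, 13)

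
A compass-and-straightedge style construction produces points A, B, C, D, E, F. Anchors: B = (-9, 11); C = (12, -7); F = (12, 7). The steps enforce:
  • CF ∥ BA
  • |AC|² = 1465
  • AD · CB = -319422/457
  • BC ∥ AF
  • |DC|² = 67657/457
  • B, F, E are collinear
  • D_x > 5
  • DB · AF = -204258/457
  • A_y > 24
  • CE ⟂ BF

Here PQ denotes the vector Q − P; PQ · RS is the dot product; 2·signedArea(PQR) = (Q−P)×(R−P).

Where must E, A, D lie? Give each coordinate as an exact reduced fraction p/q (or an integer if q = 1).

A = (-9, 25)
D = (2677/457, 1601/457)
E = (6660/457, 2975/457)

1. E_x = 6660/457  [B, F, E are collinear ∩ CE ⟂ BF]
2. E_y = 2975/457  [B, F, E are collinear ∩ CE ⟂ BF]
   → E = (6660/457, 2975/457)
3. A_x = -9  [BC ∥ AF ∩ CF ∥ BA]
4. A_y = 25  [BC ∥ AF ∩ CF ∥ BA]
   → A = (-9, 25)
5. D_x = 2677/457  [line -21·x + 18·y + 27399/457 = 0 ∩ |DC|² = 67657/457]
6. D_y = 1601/457  [line -21·x + 18·y + 27399/457 = 0 ∩ |DC|² = 67657/457]
   → D = (2677/457, 1601/457)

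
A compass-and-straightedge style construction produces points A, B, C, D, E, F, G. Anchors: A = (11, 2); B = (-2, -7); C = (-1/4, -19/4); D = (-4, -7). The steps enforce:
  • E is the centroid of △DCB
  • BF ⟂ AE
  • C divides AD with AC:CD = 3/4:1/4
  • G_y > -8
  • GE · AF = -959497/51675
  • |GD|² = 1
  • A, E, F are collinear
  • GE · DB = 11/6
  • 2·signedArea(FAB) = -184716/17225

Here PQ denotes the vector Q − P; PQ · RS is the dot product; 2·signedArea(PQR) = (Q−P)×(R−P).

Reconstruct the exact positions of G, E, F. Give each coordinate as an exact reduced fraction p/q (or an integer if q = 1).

1. E_x = -25/12  [E is the centroid of △DCB]
2. E_y = -25/4  [E is the centroid of △DCB]
   → E = (-25/12, -25/4)
3. F_x = -40687/17225  [A, E, F are collinear ∩ BF ⟂ AE]
4. F_y = -110684/17225  [A, E, F are collinear ∩ BF ⟂ AE]
   → F = (-40687/17225, -110684/17225)
5. G_x = -3  [GE · DB = 11/6 ∩ GE · AF = -959497/51675]
6. G_y = -7  [GE · DB = 11/6 ∩ GE · AF = -959497/51675]
   → G = (-3, -7)

E = (-25/12, -25/4)
F = (-40687/17225, -110684/17225)
G = (-3, -7)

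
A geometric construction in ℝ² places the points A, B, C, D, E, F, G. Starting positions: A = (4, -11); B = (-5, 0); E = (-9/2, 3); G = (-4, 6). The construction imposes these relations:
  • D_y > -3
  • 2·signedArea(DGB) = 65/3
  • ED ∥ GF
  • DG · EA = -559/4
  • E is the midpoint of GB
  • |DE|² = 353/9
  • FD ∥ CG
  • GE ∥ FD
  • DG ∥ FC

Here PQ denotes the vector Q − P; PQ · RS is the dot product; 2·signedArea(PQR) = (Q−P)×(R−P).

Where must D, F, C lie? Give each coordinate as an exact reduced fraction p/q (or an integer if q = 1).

1. D_x = -11/6  [2·signedArea(DGB) = 65/3 ∩ DG · EA = -559/4]
2. D_y = -8/3  [2·signedArea(DGB) = 65/3 ∩ DG · EA = -559/4]
   → D = (-11/6, -8/3)
3. F_x = -4/3  [GE ∥ FD ∩ ED ∥ GF]
4. F_y = 1/3  [GE ∥ FD ∩ ED ∥ GF]
   → F = (-4/3, 1/3)
5. C_x = -7/2  [FD ∥ CG ∩ DG ∥ FC]
6. C_y = 9  [FD ∥ CG ∩ DG ∥ FC]
   → C = (-7/2, 9)

C = (-7/2, 9)
D = (-11/6, -8/3)
F = (-4/3, 1/3)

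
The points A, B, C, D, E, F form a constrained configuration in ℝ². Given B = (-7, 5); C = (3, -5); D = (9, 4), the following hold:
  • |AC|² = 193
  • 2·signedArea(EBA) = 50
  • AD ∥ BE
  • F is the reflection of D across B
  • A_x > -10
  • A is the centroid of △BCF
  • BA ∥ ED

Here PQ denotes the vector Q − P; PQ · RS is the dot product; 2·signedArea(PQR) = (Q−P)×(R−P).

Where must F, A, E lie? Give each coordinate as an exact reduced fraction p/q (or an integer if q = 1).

1. F_x = -23  [F is the reflection of D across B]
2. F_y = 6  [F is the reflection of D across B]
   → F = (-23, 6)
3. A_x = -9  [A is the centroid of △BCF]
4. A_y = 2  [A is the centroid of △BCF]
   → A = (-9, 2)
5. E_x = 11  [BA ∥ ED ∩ AD ∥ BE]
6. E_y = 7  [BA ∥ ED ∩ AD ∥ BE]
   → E = (11, 7)

A = (-9, 2)
E = (11, 7)
F = (-23, 6)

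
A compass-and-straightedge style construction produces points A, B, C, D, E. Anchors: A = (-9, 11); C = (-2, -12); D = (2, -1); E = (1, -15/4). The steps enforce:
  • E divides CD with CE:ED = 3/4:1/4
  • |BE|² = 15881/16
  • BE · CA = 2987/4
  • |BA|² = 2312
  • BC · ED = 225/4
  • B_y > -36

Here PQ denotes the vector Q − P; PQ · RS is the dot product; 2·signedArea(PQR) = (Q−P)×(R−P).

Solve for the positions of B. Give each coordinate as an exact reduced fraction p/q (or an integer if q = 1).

B = (5, -35)

1. B_x = 5  [BC · ED = 225/4 ∩ BE · CA = 2987/4]
2. B_y = -35  [BC · ED = 225/4 ∩ BE · CA = 2987/4]
   → B = (5, -35)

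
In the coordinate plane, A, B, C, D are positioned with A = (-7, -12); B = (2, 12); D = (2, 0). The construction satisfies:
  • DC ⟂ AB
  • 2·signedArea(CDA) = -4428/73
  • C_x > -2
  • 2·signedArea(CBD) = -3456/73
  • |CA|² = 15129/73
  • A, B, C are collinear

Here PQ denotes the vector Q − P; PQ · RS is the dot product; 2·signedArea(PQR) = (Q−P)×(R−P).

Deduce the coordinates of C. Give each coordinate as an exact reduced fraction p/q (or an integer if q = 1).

C = (-142/73, 108/73)

1. C_x = -142/73  [A, B, C are collinear ∩ DC ⟂ AB]
2. C_y = 108/73  [A, B, C are collinear ∩ DC ⟂ AB]
   → C = (-142/73, 108/73)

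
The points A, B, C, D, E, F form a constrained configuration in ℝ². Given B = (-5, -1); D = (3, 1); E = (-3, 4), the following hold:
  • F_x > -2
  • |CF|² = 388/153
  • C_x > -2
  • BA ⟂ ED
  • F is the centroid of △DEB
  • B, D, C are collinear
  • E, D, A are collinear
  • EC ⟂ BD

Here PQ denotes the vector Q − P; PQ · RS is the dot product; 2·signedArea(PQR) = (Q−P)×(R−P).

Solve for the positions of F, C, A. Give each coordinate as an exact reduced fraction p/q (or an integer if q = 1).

1. F_x = -5/3  [F is the centroid of △DEB]
2. F_y = 4/3  [F is the centroid of △DEB]
   → F = (-5/3, 4/3)
3. C_x = -33/17  [B, D, C are collinear ∩ EC ⟂ BD]
4. C_y = -4/17  [B, D, C are collinear ∩ EC ⟂ BD]
   → C = (-33/17, -4/17)
5. A_x = -13/5  [E, D, A are collinear ∩ BA ⟂ ED]
6. A_y = 19/5  [E, D, A are collinear ∩ BA ⟂ ED]
   → A = (-13/5, 19/5)

A = (-13/5, 19/5)
C = (-33/17, -4/17)
F = (-5/3, 4/3)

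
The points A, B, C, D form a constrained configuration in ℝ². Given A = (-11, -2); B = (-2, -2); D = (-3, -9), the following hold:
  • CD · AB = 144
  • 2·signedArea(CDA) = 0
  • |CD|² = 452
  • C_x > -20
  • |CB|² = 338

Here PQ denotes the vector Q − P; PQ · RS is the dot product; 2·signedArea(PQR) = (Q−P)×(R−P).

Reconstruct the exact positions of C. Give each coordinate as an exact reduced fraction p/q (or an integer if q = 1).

1. C_x = -19  [2·signedArea(CDA) = 0 ∩ CD · AB = 144]
2. C_y = 5  [2·signedArea(CDA) = 0 ∩ CD · AB = 144]
   → C = (-19, 5)

C = (-19, 5)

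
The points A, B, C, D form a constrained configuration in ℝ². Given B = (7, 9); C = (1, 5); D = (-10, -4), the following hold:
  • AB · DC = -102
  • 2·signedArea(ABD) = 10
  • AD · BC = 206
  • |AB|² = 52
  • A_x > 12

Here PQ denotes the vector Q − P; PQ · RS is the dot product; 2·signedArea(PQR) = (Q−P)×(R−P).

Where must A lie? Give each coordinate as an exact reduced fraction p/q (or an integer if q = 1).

1. A_x = 13  [2·signedArea(ABD) = 10 ∩ AB · DC = -102]
2. A_y = 13  [2·signedArea(ABD) = 10 ∩ AB · DC = -102]
   → A = (13, 13)

A = (13, 13)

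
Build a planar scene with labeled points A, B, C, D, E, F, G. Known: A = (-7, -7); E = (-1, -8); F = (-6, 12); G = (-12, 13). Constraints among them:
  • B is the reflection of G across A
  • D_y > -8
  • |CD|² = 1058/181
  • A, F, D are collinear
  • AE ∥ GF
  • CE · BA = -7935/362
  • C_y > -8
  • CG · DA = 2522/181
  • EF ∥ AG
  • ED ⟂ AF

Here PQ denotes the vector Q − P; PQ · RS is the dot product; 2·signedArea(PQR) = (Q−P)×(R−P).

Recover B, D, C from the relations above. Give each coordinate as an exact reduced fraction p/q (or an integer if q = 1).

B = (-2, -27)
C = (-1673/362, -2827/362)
D = (-2547/362, -2781/362)

1. B_x = -2  [B is the reflection of G across A]
2. B_y = -27  [B is the reflection of G across A]
   → B = (-2, -27)
3. D_x = -2547/362  [A, F, D are collinear ∩ ED ⟂ AF]
4. D_y = -2781/362  [A, F, D are collinear ∩ ED ⟂ AF]
   → D = (-2547/362, -2781/362)
5. C_x = -1673/362  [CG · DA = 2522/181 ∩ CE · BA = -7935/362]
6. C_y = -2827/362  [CG · DA = 2522/181 ∩ CE · BA = -7935/362]
   → C = (-1673/362, -2827/362)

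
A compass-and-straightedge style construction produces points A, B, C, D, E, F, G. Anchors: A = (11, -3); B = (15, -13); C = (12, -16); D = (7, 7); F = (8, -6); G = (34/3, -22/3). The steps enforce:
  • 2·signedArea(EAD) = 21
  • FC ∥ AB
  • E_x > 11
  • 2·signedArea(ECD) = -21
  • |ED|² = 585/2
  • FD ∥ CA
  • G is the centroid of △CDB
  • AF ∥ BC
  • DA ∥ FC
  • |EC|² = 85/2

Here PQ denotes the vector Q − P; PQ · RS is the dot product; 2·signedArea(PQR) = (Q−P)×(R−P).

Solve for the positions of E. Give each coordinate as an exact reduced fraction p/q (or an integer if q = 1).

E = (23/2, -19/2)

1. E_x = 23/2  [2·signedArea(ECD) = -21 ∩ 2·signedArea(EAD) = 21]
2. E_y = -19/2  [2·signedArea(ECD) = -21 ∩ 2·signedArea(EAD) = 21]
   → E = (23/2, -19/2)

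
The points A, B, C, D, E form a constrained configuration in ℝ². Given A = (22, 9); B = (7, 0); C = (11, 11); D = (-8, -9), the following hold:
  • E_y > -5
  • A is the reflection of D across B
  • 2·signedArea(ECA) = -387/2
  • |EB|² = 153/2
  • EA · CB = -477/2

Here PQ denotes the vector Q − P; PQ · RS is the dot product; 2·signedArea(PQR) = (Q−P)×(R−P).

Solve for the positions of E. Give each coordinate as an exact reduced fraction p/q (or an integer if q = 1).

E = (-1/2, -9/2)

1. E_x = -1/2  [2·signedArea(ECA) = -387/2 ∩ EA · CB = -477/2]
2. E_y = -9/2  [2·signedArea(ECA) = -387/2 ∩ EA · CB = -477/2]
   → E = (-1/2, -9/2)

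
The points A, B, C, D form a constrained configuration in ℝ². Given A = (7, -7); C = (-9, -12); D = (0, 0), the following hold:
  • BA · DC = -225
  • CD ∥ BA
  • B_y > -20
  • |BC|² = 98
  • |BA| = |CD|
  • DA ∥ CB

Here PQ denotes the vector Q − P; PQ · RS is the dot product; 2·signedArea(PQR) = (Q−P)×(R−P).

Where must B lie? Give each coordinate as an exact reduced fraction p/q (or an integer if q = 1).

1. B_x = -2  [CD ∥ BA ∩ DA ∥ CB]
2. B_y = -19  [CD ∥ BA ∩ DA ∥ CB]
   → B = (-2, -19)

B = (-2, -19)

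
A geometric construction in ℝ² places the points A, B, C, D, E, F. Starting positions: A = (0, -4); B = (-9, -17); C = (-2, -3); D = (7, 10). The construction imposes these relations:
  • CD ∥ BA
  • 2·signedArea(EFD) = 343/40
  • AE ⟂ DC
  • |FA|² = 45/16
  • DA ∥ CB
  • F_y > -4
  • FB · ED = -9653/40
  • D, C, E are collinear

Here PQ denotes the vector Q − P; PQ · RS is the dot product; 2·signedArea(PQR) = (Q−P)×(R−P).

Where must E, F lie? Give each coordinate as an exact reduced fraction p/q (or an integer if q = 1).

1. E_x = -91/50  [D, C, E are collinear ∩ AE ⟂ DC]
2. E_y = -137/50  [D, C, E are collinear ∩ AE ⟂ DC]
   → E = (-91/50, -137/50)
3. F_x = -3/2  [FB · ED = -9653/40 ∩ 2·signedArea(EFD) = 343/40]
4. F_y = -13/4  [FB · ED = -9653/40 ∩ 2·signedArea(EFD) = 343/40]
   → F = (-3/2, -13/4)

E = (-91/50, -137/50)
F = (-3/2, -13/4)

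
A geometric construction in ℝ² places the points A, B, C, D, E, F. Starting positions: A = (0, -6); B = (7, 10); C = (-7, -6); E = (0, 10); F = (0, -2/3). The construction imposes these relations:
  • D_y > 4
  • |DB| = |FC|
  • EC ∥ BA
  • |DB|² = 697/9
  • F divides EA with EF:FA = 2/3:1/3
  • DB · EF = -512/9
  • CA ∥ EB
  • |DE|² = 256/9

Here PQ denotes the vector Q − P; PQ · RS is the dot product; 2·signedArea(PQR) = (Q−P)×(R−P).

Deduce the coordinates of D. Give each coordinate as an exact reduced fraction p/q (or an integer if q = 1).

D = (0, 14/3)

1. D_y = 14/3  [DB · EF = -512/9]
2. D_x = 0  [|DE|² = 256/9]
   → D = (0, 14/3)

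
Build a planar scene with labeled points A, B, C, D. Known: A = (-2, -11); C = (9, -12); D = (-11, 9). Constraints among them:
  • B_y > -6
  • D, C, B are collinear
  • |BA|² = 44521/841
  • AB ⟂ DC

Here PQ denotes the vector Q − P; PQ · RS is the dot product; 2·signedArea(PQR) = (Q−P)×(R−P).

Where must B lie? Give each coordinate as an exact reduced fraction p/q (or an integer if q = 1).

B = (2749/841, -5031/841)

1. B_x = 2749/841  [D, C, B are collinear ∩ AB ⟂ DC]
2. B_y = -5031/841  [D, C, B are collinear ∩ AB ⟂ DC]
   → B = (2749/841, -5031/841)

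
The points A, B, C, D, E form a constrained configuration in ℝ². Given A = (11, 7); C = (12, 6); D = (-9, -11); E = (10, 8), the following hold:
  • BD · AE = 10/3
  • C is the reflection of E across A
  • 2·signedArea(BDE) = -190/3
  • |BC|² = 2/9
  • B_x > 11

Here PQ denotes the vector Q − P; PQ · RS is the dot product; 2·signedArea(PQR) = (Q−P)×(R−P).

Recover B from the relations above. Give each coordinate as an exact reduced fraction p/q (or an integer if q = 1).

1. B_x = 35/3  [line 1·x + -1·y + -16/3 = 0 ∩ |BC|² = 2/9]
2. B_y = 19/3  [line 1·x + -1·y + -16/3 = 0 ∩ |BC|² = 2/9]
   → B = (35/3, 19/3)

B = (35/3, 19/3)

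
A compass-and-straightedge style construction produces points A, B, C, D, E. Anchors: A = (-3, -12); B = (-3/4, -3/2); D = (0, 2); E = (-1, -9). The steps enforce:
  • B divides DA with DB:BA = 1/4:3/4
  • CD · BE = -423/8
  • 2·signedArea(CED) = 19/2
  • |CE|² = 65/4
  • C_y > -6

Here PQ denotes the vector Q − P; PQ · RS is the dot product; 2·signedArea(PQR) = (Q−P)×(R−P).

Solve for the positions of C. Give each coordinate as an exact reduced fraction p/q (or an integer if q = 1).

1. C_x = -3/2  [2·signedArea(CED) = 19/2 ∩ CD · BE = -423/8]
2. C_y = -5  [2·signedArea(CED) = 19/2 ∩ CD · BE = -423/8]
   → C = (-3/2, -5)

C = (-3/2, -5)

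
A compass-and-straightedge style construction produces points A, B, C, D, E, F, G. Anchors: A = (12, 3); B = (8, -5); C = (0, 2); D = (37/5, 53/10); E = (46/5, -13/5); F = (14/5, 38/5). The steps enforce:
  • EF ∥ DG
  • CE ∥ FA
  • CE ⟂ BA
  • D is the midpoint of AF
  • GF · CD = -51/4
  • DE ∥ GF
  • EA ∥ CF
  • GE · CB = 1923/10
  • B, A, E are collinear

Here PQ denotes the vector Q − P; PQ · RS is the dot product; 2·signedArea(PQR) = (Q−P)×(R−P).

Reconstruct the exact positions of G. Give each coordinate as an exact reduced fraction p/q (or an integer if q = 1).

1. G_x = 1  [DE ∥ GF ∩ EF ∥ DG]
2. G_y = 31/2  [DE ∥ GF ∩ EF ∥ DG]
   → G = (1, 31/2)

G = (1, 31/2)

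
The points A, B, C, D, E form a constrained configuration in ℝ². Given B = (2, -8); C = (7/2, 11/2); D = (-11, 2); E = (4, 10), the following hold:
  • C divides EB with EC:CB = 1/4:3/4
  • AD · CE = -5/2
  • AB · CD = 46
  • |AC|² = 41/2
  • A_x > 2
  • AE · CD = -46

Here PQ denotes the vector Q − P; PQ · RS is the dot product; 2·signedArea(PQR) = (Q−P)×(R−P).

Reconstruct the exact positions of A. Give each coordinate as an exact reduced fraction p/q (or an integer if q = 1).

1. A_x = 3  [AD · CE = -5/2 ∩ AE · CD = -46]
2. A_y = 1  [AD · CE = -5/2 ∩ AE · CD = -46]
   → A = (3, 1)

A = (3, 1)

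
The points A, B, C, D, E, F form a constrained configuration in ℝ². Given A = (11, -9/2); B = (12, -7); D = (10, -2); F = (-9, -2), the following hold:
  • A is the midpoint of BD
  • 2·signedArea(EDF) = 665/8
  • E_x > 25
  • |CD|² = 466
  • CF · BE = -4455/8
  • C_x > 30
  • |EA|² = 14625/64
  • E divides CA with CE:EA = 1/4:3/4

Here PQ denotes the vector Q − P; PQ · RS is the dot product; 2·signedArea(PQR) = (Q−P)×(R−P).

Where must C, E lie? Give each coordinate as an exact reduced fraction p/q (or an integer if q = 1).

C = (31, -7)
E = (26, -51/8)

1. E_y = -51/8  [2·signedArea(EDF) = 665/8]
2. E_x = 26  [|EA|² = 14625/64]
   → E = (26, -51/8)
3. C_x = 31  [CF · BE = -4455/8 ∩ E divides CA with CE:EA = 1/4:3/4]
4. C_y = -7  [CF · BE = -4455/8 ∩ E divides CA with CE:EA = 1/4:3/4]
   → C = (31, -7)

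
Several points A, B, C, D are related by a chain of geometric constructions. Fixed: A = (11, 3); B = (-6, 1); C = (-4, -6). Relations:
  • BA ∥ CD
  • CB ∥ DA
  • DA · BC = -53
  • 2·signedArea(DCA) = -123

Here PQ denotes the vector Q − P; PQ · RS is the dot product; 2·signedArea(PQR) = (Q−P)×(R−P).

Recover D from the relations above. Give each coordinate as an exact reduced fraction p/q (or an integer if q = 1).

1. D_x = 13  [CB ∥ DA ∩ BA ∥ CD]
2. D_y = -4  [CB ∥ DA ∩ BA ∥ CD]
   → D = (13, -4)

D = (13, -4)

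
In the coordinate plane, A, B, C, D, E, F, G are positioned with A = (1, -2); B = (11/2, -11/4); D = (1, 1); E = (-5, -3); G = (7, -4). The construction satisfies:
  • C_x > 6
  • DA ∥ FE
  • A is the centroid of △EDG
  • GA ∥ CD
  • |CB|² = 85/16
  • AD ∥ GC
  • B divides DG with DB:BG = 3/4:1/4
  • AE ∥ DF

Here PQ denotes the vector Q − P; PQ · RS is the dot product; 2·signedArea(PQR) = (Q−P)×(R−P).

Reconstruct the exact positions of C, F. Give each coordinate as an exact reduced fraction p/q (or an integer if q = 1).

C = (7, -1)
F = (-5, 0)

1. C_x = 7  [GA ∥ CD ∩ AD ∥ GC]
2. C_y = -1  [GA ∥ CD ∩ AD ∥ GC]
   → C = (7, -1)
3. F_x = -5  [DA ∥ FE ∩ AE ∥ DF]
4. F_y = 0  [DA ∥ FE ∩ AE ∥ DF]
   → F = (-5, 0)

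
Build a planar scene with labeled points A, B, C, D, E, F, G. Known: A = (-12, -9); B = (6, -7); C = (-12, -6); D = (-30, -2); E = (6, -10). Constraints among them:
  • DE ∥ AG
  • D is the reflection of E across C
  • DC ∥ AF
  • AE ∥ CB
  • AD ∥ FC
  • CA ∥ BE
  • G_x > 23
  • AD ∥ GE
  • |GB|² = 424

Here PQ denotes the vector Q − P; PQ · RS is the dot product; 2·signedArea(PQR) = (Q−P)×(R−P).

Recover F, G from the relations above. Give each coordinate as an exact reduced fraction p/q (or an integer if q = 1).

1. F_x = 6  [AD ∥ FC ∩ DC ∥ AF]
2. F_y = -13  [AD ∥ FC ∩ DC ∥ AF]
   → F = (6, -13)
3. G_x = 24  [AD ∥ GE ∩ DE ∥ AG]
4. G_y = -17  [AD ∥ GE ∩ DE ∥ AG]
   → G = (24, -17)

F = (6, -13)
G = (24, -17)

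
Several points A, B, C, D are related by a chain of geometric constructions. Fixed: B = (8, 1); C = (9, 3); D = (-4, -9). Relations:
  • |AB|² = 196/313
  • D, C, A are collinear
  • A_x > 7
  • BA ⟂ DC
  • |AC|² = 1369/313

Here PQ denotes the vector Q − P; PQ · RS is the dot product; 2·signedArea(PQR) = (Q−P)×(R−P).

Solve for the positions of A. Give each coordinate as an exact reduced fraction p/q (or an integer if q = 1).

1. A_x = 2336/313  [D, C, A are collinear ∩ BA ⟂ DC]
2. A_y = 495/313  [D, C, A are collinear ∩ BA ⟂ DC]
   → A = (2336/313, 495/313)

A = (2336/313, 495/313)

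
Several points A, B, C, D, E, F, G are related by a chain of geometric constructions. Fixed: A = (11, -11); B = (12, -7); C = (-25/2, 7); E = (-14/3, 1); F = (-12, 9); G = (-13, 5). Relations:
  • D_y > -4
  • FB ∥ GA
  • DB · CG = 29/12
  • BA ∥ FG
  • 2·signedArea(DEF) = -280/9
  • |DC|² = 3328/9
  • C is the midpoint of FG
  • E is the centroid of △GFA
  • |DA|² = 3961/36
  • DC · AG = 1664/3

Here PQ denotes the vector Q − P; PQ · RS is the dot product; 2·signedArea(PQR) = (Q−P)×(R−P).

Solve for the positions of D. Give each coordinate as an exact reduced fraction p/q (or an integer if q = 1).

1. D_x = 7/2  [DC · AG = 1664/3 ∩ 2·signedArea(DEF) = -280/9]
2. D_y = -11/3  [DC · AG = 1664/3 ∩ 2·signedArea(DEF) = -280/9]
   → D = (7/2, -11/3)

D = (7/2, -11/3)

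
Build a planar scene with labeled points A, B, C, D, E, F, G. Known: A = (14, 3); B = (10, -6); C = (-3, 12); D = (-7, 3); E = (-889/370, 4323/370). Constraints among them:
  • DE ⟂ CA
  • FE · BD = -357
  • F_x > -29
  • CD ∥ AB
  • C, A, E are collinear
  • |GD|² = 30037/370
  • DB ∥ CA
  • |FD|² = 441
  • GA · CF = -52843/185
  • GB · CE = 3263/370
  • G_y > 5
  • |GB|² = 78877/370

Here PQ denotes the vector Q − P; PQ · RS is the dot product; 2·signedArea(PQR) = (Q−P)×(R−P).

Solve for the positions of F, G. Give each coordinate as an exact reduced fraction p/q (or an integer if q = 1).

1. G_x = 567/370  [line -221/370·x + 117/370·y + -351/370 = 0 ∩ |GD|² = 30037/370]
2. G_y = 2181/370  [line -221/370·x + 117/370·y + -351/370 = 0 ∩ |GD|² = 30037/370]
   → G = (567/370, 2181/370)
3. F_x = -28  [FE · BD = -357 ∩ GA · CF = -52843/185]
4. F_y = 3  [FE · BD = -357 ∩ GA · CF = -52843/185]
   → F = (-28, 3)

F = (-28, 3)
G = (567/370, 2181/370)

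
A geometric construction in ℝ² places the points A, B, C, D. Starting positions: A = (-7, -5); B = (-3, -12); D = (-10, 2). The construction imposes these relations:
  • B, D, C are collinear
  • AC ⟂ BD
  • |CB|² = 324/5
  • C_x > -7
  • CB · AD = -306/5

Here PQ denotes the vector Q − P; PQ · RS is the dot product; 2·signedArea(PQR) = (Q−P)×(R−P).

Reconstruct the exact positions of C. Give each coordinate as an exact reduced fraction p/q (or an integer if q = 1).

C = (-33/5, -24/5)

1. C_x = -33/5  [B, D, C are collinear ∩ AC ⟂ BD]
2. C_y = -24/5  [B, D, C are collinear ∩ AC ⟂ BD]
   → C = (-33/5, -24/5)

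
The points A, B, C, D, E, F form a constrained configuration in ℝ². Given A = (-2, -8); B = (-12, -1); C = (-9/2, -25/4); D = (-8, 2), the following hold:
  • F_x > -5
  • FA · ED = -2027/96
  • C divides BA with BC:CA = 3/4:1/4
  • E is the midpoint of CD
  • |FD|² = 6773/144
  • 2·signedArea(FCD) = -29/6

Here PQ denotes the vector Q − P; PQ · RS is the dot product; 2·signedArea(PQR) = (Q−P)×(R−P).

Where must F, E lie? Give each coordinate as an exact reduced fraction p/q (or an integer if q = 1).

1. F_x = -29/6  [line -33/4·x + -7/2·y + -325/6 = 0 ∩ |FD|² = 6773/144]
2. F_y = -49/12  [line -33/4·x + -7/2·y + -325/6 = 0 ∩ |FD|² = 6773/144]
   → F = (-29/6, -49/12)
3. E_x = -25/4  [FA · ED = -2027/96 ∩ E is the midpoint of CD]
4. E_y = -17/8  [FA · ED = -2027/96 ∩ E is the midpoint of CD]
   → E = (-25/4, -17/8)

E = (-25/4, -17/8)
F = (-29/6, -49/12)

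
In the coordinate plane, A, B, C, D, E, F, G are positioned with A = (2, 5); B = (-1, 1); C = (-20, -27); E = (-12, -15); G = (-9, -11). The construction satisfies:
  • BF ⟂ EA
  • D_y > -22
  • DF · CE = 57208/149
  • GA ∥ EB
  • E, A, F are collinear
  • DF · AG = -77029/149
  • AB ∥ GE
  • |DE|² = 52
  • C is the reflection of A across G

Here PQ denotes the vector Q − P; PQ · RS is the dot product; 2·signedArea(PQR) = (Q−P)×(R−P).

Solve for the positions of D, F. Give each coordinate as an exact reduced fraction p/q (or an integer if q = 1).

D = (-16, -21)
F = (-129/149, 135/149)

1. F_x = -129/149  [E, A, F are collinear ∩ BF ⟂ EA]
2. F_y = 135/149  [E, A, F are collinear ∩ BF ⟂ EA]
   → F = (-129/149, 135/149)
3. D_x = -16  [DF · CE = 57208/149 ∩ DF · AG = -77029/149]
4. D_y = -21  [DF · CE = 57208/149 ∩ DF · AG = -77029/149]
   → D = (-16, -21)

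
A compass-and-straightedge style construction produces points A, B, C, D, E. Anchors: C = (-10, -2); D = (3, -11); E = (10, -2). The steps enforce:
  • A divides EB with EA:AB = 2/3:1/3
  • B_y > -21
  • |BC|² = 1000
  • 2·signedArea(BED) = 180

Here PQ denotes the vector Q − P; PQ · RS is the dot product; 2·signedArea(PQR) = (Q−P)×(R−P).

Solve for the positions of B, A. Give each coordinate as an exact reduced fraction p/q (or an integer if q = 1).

1. B_x = 16  [line 9·x + -7·y + -284 = 0 ∩ |BC|² = 1000]
2. B_y = -20  [line 9·x + -7·y + -284 = 0 ∩ |BC|² = 1000]
   → B = (16, -20)
3. A_x = 14  [A divides EB with EA:AB = 2/3:1/3]
4. A_y = -14  [A divides EB with EA:AB = 2/3:1/3]
   → A = (14, -14)

A = (14, -14)
B = (16, -20)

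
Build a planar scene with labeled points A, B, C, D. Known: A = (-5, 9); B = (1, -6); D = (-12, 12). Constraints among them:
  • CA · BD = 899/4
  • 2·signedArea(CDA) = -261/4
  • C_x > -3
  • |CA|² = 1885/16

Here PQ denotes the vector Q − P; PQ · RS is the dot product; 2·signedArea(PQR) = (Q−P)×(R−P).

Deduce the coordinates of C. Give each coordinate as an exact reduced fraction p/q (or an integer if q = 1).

1. C_x = -9/4  [CA · BD = 899/4 ∩ 2·signedArea(CDA) = -261/4]
2. C_y = -3/2  [CA · BD = 899/4 ∩ 2·signedArea(CDA) = -261/4]
   → C = (-9/4, -3/2)

C = (-9/4, -3/2)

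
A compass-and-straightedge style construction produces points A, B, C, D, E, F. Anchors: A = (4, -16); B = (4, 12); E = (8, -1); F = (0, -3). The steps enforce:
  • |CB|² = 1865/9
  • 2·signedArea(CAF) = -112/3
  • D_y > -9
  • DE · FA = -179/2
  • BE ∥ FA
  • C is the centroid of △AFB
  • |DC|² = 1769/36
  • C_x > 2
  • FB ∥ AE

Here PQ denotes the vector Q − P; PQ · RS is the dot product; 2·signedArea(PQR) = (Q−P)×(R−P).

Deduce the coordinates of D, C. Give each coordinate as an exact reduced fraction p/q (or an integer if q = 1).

C = (8/3, -7/3)
D = (6, -17/2)

1. C_x = 8/3  [C is the centroid of △AFB]
2. C_y = -7/3  [C is the centroid of △AFB]
   → C = (8/3, -7/3)
3. D_x = 6  [line -4·x + 13·y + 269/2 = 0 ∩ |DC|² = 1769/36]
4. D_y = -17/2  [line -4·x + 13·y + 269/2 = 0 ∩ |DC|² = 1769/36]
   → D = (6, -17/2)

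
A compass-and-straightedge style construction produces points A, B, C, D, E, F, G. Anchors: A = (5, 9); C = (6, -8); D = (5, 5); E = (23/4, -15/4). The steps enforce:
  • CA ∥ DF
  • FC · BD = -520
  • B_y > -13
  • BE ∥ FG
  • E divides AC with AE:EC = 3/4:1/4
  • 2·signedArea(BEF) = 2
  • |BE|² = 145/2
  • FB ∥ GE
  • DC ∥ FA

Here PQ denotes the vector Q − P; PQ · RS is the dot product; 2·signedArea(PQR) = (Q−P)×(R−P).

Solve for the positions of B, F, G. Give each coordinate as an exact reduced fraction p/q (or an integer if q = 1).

B = (25/4, -49/4)
F = (4, 22)
G = (7/2, 61/2)

1. F_x = 4  [DC ∥ FA ∩ CA ∥ DF]
2. F_y = 22  [DC ∥ FA ∩ CA ∥ DF]
   → F = (4, 22)
3. B_x = 25/4  [2·signedArea(BEF) = 2 ∩ FC · BD = -520]
4. B_y = -49/4  [2·signedArea(BEF) = 2 ∩ FC · BD = -520]
   → B = (25/4, -49/4)
5. G_x = 7/2  [FB ∥ GE ∩ BE ∥ FG]
6. G_y = 61/2  [FB ∥ GE ∩ BE ∥ FG]
   → G = (7/2, 61/2)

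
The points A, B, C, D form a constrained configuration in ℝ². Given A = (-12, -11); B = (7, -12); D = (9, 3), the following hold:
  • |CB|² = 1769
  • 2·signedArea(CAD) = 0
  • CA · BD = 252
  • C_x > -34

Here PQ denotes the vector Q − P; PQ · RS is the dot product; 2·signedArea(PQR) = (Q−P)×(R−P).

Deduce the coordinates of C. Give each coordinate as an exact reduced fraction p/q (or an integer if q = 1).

1. C_x = -33  [2·signedArea(CAD) = 0 ∩ CA · BD = 252]
2. C_y = -25  [2·signedArea(CAD) = 0 ∩ CA · BD = 252]
   → C = (-33, -25)

C = (-33, -25)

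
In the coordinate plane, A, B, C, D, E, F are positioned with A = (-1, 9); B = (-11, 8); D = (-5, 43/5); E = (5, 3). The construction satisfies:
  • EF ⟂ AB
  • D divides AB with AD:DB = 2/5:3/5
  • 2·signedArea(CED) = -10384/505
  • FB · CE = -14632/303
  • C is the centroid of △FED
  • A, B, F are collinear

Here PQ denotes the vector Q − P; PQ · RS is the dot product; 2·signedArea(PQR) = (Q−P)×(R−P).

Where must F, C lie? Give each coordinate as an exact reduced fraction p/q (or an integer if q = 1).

C = (439/303, 10673/1515)
F = (439/101, 963/101)

1. F_x = 439/101  [A, B, F are collinear ∩ EF ⟂ AB]
2. F_y = 963/101  [A, B, F are collinear ∩ EF ⟂ AB]
   → F = (439/101, 963/101)
3. C_x = 439/303  [C is the centroid of △FED]
4. C_y = 10673/1515  [C is the centroid of △FED]
   → C = (439/303, 10673/1515)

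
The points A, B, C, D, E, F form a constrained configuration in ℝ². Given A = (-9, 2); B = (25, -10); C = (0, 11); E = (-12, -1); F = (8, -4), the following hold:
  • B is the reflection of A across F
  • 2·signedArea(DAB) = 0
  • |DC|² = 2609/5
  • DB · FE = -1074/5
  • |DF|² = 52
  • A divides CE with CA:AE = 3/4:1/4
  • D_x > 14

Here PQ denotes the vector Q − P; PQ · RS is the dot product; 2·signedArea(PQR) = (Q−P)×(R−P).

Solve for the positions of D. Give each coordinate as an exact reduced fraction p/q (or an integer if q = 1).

1. D_x = 74/5  [2·signedArea(DAB) = 0 ∩ DB · FE = -1074/5]
2. D_y = -32/5  [2·signedArea(DAB) = 0 ∩ DB · FE = -1074/5]
   → D = (74/5, -32/5)

D = (74/5, -32/5)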